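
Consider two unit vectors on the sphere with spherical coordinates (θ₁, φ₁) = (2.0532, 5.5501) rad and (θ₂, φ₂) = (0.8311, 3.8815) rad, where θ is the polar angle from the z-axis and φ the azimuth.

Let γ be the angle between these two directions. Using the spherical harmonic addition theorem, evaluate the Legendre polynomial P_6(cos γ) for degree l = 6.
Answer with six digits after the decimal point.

Summing Y*_{l m}(θ₁,φ₁)·Y_{l m}(θ₂,φ₂) over m ∈ [−6, 6]; prefactor 4π/(2·6+1) = 0.966644:
  m=-6: Y*=-0.07209 + 0.22209j  Y=-0.02115 + 0.07557j  product -0.01526 - 0.01015j
  m=-5: Y*=0.36677 - 0.21187j  Y=0.21045 - 0.13134j  product 0.04936 - 0.09276j
  m=-4: Y*=-0.29390 - 0.06241j  Y=-0.41766 - 0.07685j  product 0.11795 + 0.04865j
  m=-3: Y*=-0.07814 - 0.10752j  Y=0.21368 + 0.28171j  product 0.01359 - 0.04499j
  m=-2: Y*=-0.03591 + 0.34200j  Y=-0.00591 + 0.06475j  product -0.02193 - 0.00435j
  m=-1: Y*=-0.00907 + 0.00817j  Y=0.27544 - 0.25146j  product -0.00044 + 0.00453j
  m=+0: Y*=0.33757 + 0.00000j  Y=-0.04158 + 0.00000j  product -0.01404 + 0.00000j
  m=+1: Y*=0.00907 + 0.00817j  Y=-0.27544 - 0.25146j  product -0.00044 - 0.00453j
  m=+2: Y*=-0.03591 - 0.34200j  Y=-0.00591 - 0.06475j  product -0.02193 + 0.00435j
  m=+3: Y*=0.07814 - 0.10752j  Y=-0.21368 + 0.28171j  product 0.01359 + 0.04499j
  m=+4: Y*=-0.29390 + 0.06241j  Y=-0.41766 + 0.07685j  product 0.11795 - 0.04865j
  m=+5: Y*=-0.36677 - 0.21187j  Y=-0.21045 - 0.13134j  product 0.04936 + 0.09276j
  m=+6: Y*=-0.07209 - 0.22209j  Y=-0.02115 - 0.07557j  product -0.01526 + 0.01015j
Accumulated sum 0.27251 - 0.00000j; after 4π/(2l+1) scaling, 0.26342 - 0.00000j ⇒ P_6 = 0.263421

0.263421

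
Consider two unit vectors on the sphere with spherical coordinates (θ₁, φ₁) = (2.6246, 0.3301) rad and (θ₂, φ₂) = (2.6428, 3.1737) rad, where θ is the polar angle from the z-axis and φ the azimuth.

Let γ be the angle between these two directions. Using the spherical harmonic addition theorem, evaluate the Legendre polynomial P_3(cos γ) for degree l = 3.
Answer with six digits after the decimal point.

Term-by-term m-sum for l=3 (normalisation 4π/7 = 1.795196):
  m=-3: Y*=0.02763 + 0.04213j  Y=-0.04546 + 0.00439j  product -0.00144 - 0.00179j
  m=-2: Y*=-0.17144 - 0.13311j  Y=-0.20495 + 0.01318j  product 0.03689 + 0.02502j
  m=-1: Y*=0.41987 + 0.14386j  Y=-0.44128 + 0.01417j  product -0.18732 - 0.05753j
  m=+0: Y*=-0.25255 + 0.00000j  Y=-0.28046 + 0.00000j  product 0.07083 + 0.00000j
  m=+1: Y*=-0.41987 + 0.14386j  Y=0.44128 + 0.01417j  product -0.18732 + 0.05753j
  m=+2: Y*=-0.17144 + 0.13311j  Y=-0.20495 - 0.01318j  product 0.03689 - 0.02502j
  m=+3: Y*=-0.02763 + 0.04213j  Y=0.04546 + 0.00439j  product -0.00144 + 0.00179j
Accumulated sum -0.23291 - 0.00000j; after 4π/(2l+1) scaling, -0.41812 - 0.00000j ⇒ P_3 = -0.418117

-0.418117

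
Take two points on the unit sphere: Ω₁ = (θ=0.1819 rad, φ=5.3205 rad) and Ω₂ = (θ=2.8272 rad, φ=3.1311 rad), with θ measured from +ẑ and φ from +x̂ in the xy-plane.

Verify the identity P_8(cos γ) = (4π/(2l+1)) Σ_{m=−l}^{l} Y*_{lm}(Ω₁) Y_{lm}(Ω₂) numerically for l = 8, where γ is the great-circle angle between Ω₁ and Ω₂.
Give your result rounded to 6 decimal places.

0.129856

Addition theorem: P_8(cos γ) = (4π/17) Σ_m Y*_{lm}(Ω₁) Y_{lm}(Ω₂), m = −8…8:
  m=-8: +0.000000-0.000001i × +0.000043+0.000004i = +0.000000-0.000000i  (running Σ = +0.000000-0.000000i)
  m=-7: +0.000012-0.000006i × +0.000529+0.000039i = +0.000000-0.000000i  (running Σ = +0.000000-0.000000i)
  m=-6: +0.000156+0.000087i × +0.004128+0.000260i = +0.000001+0.000000i  (running Σ = +0.000001+0.000000i)
  m=-5: +0.000180+0.001774i × +0.023073+0.001212i = +0.000002+0.000041i  (running Σ = +0.000003+0.000042i)
  m=-4: -0.010081+0.008650i × +0.094733+0.003978i = -0.000989+0.000779i  (running Σ = -0.000987+0.000821i)
  m=-3: -0.070594-0.018292i × +0.279499+0.008801i = -0.019570-0.005734i  (running Σ = -0.020557-0.004913i)
  m=-2: -0.097267-0.262726i × +0.544592+0.011430i = -0.049968-0.144190i  (running Σ = -0.070524-0.149103i)
  m=-1: +0.375574-0.539532i × +0.529302+0.005554i = +0.201789-0.283489i  (running Σ = +0.131264-0.432592i)
  m=0: +0.566171-0.000000i × -0.153412+0.000000i = -0.086858+0.000000i  (running Σ = +0.044407-0.432592i)
  m=1: -0.375574-0.539532i × -0.529302+0.005554i = +0.201789+0.283489i  (running Σ = +0.246195-0.149103i)
  m=2: -0.097267+0.262726i × +0.544592-0.011430i = -0.049968+0.144190i  (running Σ = +0.196228-0.004913i)
  m=3: +0.070594-0.018292i × -0.279499+0.008801i = -0.019570+0.005734i  (running Σ = +0.176658+0.000821i)
  m=4: -0.010081-0.008650i × +0.094733-0.003978i = -0.000989-0.000779i  (running Σ = +0.175668+0.000042i)
  m=5: -0.000180+0.001774i × -0.023073+0.001212i = +0.000002-0.000041i  (running Σ = +0.175670+0.000000i)
  m=6: +0.000156-0.000087i × +0.004128-0.000260i = +0.000001-0.000000i  (running Σ = +0.175671-0.000000i)
  m=7: -0.000012-0.000006i × -0.000529+0.000039i = +0.000000+0.000000i  (running Σ = +0.175671-0.000000i)
  m=8: +0.000000+0.000001i × +0.000043-0.000004i = +0.000000+0.000000i  (running Σ = +0.175671-0.000000i)
Accumulated sum +0.175671-0.000000i; after 4π/(2l+1) scaling, +0.129856-0.000000i ⇒ P_8 = 0.129856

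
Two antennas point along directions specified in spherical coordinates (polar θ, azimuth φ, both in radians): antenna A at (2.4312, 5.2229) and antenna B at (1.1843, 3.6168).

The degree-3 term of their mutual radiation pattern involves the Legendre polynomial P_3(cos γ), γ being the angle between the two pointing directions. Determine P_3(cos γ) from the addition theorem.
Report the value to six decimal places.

Addition theorem: P_3(cos γ) = (4π/7) Σ_m Y*_{lm}(Ω₁) Y_{lm}(Ω₂), m = −3…3:
  m=-3: Y*=(-0.115622, 0.004542)  Y=(-0.047962, 0.328050)  product (0.004055, -0.038148)
  m=-2: Y*=(0.172158, 0.280939)  Y=(0.192132, -0.268910)  product (0.108624, 0.007682)
  m=-1: Y*=(0.192946, -0.344528)  Y=(0.077073, -0.039657)  product (0.001208, -0.034206)
  m=+0: Y*=(0.035753, -0.000000)  Y=(-0.322066, 0.000000)  product (-0.011515, 0.000000)
  m=+1: Y*=(-0.192946, -0.344528)  Y=(-0.077073, -0.039657)  product (0.001208, 0.034206)
  m=+2: Y*=(0.172158, -0.280939)  Y=(0.192132, 0.268910)  product (0.108624, -0.007682)
  m=+3: Y*=(0.115622, 0.004542)  Y=(0.047962, 0.328050)  product (0.004055, 0.038148)
Σ over m = (0.216261, -0.000000); ×(4π/7) → (0.388231, -0.000000). Real part: 0.388231

0.388231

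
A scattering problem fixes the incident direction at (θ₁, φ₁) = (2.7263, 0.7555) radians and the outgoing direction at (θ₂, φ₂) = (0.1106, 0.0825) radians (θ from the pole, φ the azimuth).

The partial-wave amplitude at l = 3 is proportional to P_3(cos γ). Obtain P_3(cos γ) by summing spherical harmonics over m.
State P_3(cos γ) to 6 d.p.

-0.360550

Addition theorem: P_3(cos γ) = (4π/7) Σ_m Y*_{lm}(Ω₁) Y_{lm}(Ω₂), m = −3…3:
  m=-3: Y*=(-0.017562, 0.021033)  Y=(0.000544, -0.000137)  product (-0.000007, 0.000014)
  m=-2: Y*=(-0.009097, -0.151944)  Y=(0.012206, -0.002033)  product (-0.000420, -0.001836)
  m=-1: Y*=(0.302407, 0.284844)  Y=(0.140033, -0.011579)  product (0.045645, 0.036386)
  m=+0: Y*=(-0.405004, -0.000000)  Y=(0.719200, 0.000000)  product (-0.291279, -0.000000)
  m=+1: Y*=(-0.302407, 0.284844)  Y=(-0.140033, -0.011579)  product (0.045645, -0.036386)
  m=+2: Y*=(-0.009097, 0.151944)  Y=(0.012206, 0.002033)  product (-0.000420, 0.001836)
  m=+3: Y*=(0.017562, 0.021033)  Y=(-0.000544, -0.000137)  product (-0.000007, -0.000014)
Σ over m = (-0.200841, 0.000000); ×(4π/7) → (-0.360550, 0.000000). Real part: -0.360550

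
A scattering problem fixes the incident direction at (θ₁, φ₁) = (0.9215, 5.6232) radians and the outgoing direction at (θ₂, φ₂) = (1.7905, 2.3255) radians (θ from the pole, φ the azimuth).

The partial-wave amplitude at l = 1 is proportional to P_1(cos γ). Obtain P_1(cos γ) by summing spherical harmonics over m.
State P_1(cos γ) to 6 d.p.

-0.899683

Expand P_1 via completeness: Σ_{m} conj(Y_{1,m}) at Ω₁ times Y_{1,m} at Ω₂ —
  m=-1: +0.217400-0.168720i × -0.230999-0.245634i = -0.091663-0.014427i  (running Σ = -0.091663-0.014427i)
  m=0: +0.295422-0.000000i × -0.106486+0.000000i = -0.031458+0.000000i  (running Σ = -0.123121-0.014427i)
  m=1: -0.217400-0.168720i × +0.230999-0.245634i = -0.091663+0.014427i  (running Σ = -0.214783+0.000000i)
Accumulated sum -0.214783+0.000000i; after 4π/(2l+1) scaling, -0.899683+0.000000i ⇒ P_1 = -0.899683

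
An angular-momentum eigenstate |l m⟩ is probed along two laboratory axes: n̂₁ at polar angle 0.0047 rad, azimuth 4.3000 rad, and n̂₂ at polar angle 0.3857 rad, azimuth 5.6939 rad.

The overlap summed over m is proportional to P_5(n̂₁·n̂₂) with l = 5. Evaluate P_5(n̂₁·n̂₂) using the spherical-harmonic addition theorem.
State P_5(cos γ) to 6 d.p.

0.157270

Addition theorem: P_5(cos γ) = (4π/11) Σ_m Y*_{lm}(Ω₁) Y_{lm}(Ω₂), m = −5…5:
  m=-5: -0.00000 + 0.00000j × -0.00343 + 0.00068j = 0.00000 - 0.00000j  (running Σ = 0.00000 - 0.00000j)
  m=-4: -0.00000 - 0.00000j × -0.01928 + 0.01924j = 0.00000 + 0.00000j  (running Σ = 0.00000 + 0.00000j)
  m=-3: 0.00000 + 0.00000j × -0.02426 + 0.12150j = -0.00000 + 0.00000j  (running Σ = -0.00000 + 0.00000j)
  m=-2: -0.00005 + 0.00005j × 0.13383 + 0.32353j = -0.00002 - 0.00001j  (running Σ = -0.00002 - 0.00001j)
  m=-1: -0.00483 - 0.01103j × 0.44653 + 0.29852j = 0.00114 - 0.00637j  (running Σ = 0.00111 - 0.00638j)
  m=0: 0.93545 + 0.00000j × 0.14479 + 0.00000j = 0.13544 + 0.00000j  (running Σ = 0.13655 - 0.00638j)
  m=1: 0.00483 - 0.01103j × -0.44653 + 0.29852j = 0.00114 + 0.00637j  (running Σ = 0.13769 - 0.00001j)
  m=2: -0.00005 - 0.00005j × 0.13383 - 0.32353j = -0.00002 + 0.00001j  (running Σ = 0.13767 + 0.00000j)
  m=3: -0.00000 + 0.00000j × 0.02426 + 0.12150j = -0.00000 - 0.00000j  (running Σ = 0.13767 + 0.00000j)
  m=4: -0.00000 + 0.00000j × -0.01928 - 0.01924j = 0.00000 - 0.00000j  (running Σ = 0.13767 - 0.00000j)
  m=5: 0.00000 + 0.00000j × 0.00343 + 0.00068j = 0.00000 + 0.00000j  (running Σ = 0.13767 + 0.00000j)
Σ over m = 0.13767 + 0.00000j; ×(4π/11) → 0.15727 + 0.00000j. Real part: 0.157270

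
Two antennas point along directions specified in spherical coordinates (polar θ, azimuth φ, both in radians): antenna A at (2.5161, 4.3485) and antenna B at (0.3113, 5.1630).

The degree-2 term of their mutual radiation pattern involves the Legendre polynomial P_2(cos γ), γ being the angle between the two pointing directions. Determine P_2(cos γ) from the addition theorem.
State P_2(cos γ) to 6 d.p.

Expand P_2 via completeness: Σ_{m} conj(Y_{2,m}) at Ω₁ times Y_{2,m} at Ω₂ —
  [-2]  conj(Y_{2,-2})(Ω₁) = -0.098870+0.088086i ; Y_{2,-2}(Ω₂) = -0.022492+0.028415i ; Δ = -0.000279-0.004791i
  [-1]  conj(Y_{2,-1})(Ω₁) = +0.130508+0.342677i ; Y_{2,-1}(Ω₂) = +0.098102+0.202771i ; Δ = -0.056682+0.060081i
  [+0]  conj(Y_{2,0})(Ω₁) = +0.306428-0.000000i ; Y_{2,0}(Ω₂) = +0.542015+0.000000i ; Δ = +0.166089+0.000000i
  [+1]  conj(Y_{2,1})(Ω₁) = -0.130508+0.342677i ; Y_{2,1}(Ω₂) = -0.098102+0.202771i ; Δ = -0.056682-0.060081i
  [+2]  conj(Y_{2,2})(Ω₁) = -0.098870-0.088086i ; Y_{2,2}(Ω₂) = -0.022492-0.028415i ; Δ = -0.000279+0.004791i
Total Σ_m = +0.052167+0.000000i. Multiply by 2.513274: +0.131110+0.000000i. P_2(cos γ) = 0.131110

0.131110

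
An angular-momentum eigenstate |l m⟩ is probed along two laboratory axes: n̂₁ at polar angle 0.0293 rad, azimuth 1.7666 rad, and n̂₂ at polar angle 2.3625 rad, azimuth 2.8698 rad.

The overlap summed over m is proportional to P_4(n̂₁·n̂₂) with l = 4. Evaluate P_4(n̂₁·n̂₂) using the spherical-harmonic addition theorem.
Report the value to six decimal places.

Addition theorem: P_4(cos γ) = (4π/9) Σ_m Y*_{lm}(Ω₁) Y_{lm}(Ω₂), m = −4…4:
  m=-4: Y*=0.00000 + 0.00000j  Y=0.05015 + 0.09549j  product -0.00000 + 0.00000j
  m=-3: Y*=0.00002 - 0.00003j  Y=0.21181 + 0.22491j  product 0.00001 - 0.00000j
  m=-2: Y*=-0.00159 - 0.00066j  Y=0.35961 + 0.21732j  product -0.00043 - 0.00058j
  m=-1: Y*=-0.01076 + 0.05427j  Y=0.12398 + 0.03455j  product -0.00321 + 0.00636j
  m=+0: Y*=0.84266 + 0.00000j  Y=-0.34032 + 0.00000j  product -0.28677 + 0.00000j
  m=+1: Y*=0.01076 + 0.05427j  Y=-0.12398 + 0.03455j  product -0.00321 - 0.00636j
  m=+2: Y*=-0.00159 + 0.00066j  Y=0.35961 - 0.21732j  product -0.00043 + 0.00058j
  m=+3: Y*=-0.00002 - 0.00003j  Y=-0.21181 + 0.22491j  product 0.00001 + 0.00000j
  m=+4: Y*=0.00000 - 0.00000j  Y=0.05015 - 0.09549j  product -0.00000 - 0.00000j
Total Σ_m = -0.29403 - 0.00000j. Multiply by 1.396263: -0.41055 - 0.00000j. P_4(cos γ) = -0.410546

-0.410546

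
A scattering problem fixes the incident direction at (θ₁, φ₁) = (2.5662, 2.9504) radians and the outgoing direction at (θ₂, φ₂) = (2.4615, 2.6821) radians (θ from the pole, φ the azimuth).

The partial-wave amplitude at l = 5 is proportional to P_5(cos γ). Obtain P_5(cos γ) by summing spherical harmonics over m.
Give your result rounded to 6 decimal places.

Summing Y*_{l m}(θ₁,φ₁)·Y_{l m}(θ₂,φ₂) over m ∈ [−5, 5]; prefactor 4π/(2·5+1) = 1.142397:
  m=-5: -0.012774+0.018090i × +0.030328-0.034118i = +0.000230+0.000984i  (running Σ = +0.000230+0.000984i)
  m=-4: -0.077907+0.074757i × +0.047119-0.172144i = +0.009198+0.016934i  (running Σ = +0.009428+0.017918i)
  m=-3: -0.249798+0.161376i × -0.073026-0.375019i = +0.078761+0.081894i  (running Σ = +0.088189+0.099812i)
  m=-2: -0.434246+0.174646i × -0.257193-0.337053i = +0.170550+0.101446i  (running Σ = +0.258739+0.201259i)
  m=-1: -0.265246+0.051340i × -0.038118-0.018861i = +0.011079+0.003046i  (running Σ = +0.269818+0.204304i)
  m=0: +0.300080-0.000000i × +0.390396+0.000000i = +0.117150+0.000000i  (running Σ = +0.386968+0.204304i)
  m=1: +0.265246+0.051340i × +0.038118-0.018861i = +0.011079-0.003046i  (running Σ = +0.398047+0.201259i)
  m=2: -0.434246-0.174646i × -0.257193+0.337053i = +0.170550-0.101446i  (running Σ = +0.568597+0.099812i)
  m=3: +0.249798+0.161376i × +0.073026-0.375019i = +0.078761-0.081894i  (running Σ = +0.647358+0.017918i)
  m=4: -0.077907-0.074757i × +0.047119+0.172144i = +0.009198-0.016934i  (running Σ = +0.656556+0.000984i)
  m=5: +0.012774+0.018090i × -0.030328-0.034118i = +0.000230-0.000984i  (running Σ = +0.656786-0.000000i)
Σ over m = +0.656786-0.000000i; ×(4π/11) → +0.750310-0.000000i. Real part: 0.750310

0.750310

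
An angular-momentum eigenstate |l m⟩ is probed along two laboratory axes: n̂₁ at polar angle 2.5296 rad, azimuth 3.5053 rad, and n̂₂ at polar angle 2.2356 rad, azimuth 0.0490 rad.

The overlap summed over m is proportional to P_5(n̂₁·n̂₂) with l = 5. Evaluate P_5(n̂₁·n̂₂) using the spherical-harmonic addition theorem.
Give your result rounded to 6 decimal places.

Addition theorem: P_5(cos γ) = (4π/11) Σ_m Y*_{lm}(Ω₁) Y_{lm}(Ω₂), m = −5…5:
  [-5]  conj(Y_{5,-5})(Ω₁) = +0.007123-0.028159i ; Y_{5,-5}(Ω₂) = +0.135973-0.033996i ; Δ = +0.000011-0.004071i
  [-4]  conj(Y_{5,-4})(Ω₁) = -0.015142-0.129986i ; Y_{5,-4}(Ω₂) = -0.340758+0.067657i ; Δ = +0.013954+0.043269i
  [-3]  conj(Y_{5,-3})(Ω₁) = -0.152253-0.292684i ; Y_{5,-3}(Ω₂) = +0.404595-0.059908i ; Δ = -0.079135-0.109297i
  [-2]  conj(Y_{5,-2})(Ω₁) = -0.345326-0.307434i ; Y_{5,-2}(Ω₂) = -0.091336+0.008980i ; Δ = +0.034302+0.024979i
  [-1]  conj(Y_{5,-1})(Ω₁) = -0.179909-0.068481i ; Y_{5,-1}(Ω₂) = -0.323897+0.015884i ; Δ = +0.059360+0.019323i
  [+0]  conj(Y_{5,0})(Ω₁) = +0.346524-0.000000i ; Y_{5,0}(Ω₂) = +0.181480+0.000000i ; Δ = +0.062887+0.000000i
  [+1]  conj(Y_{5,1})(Ω₁) = +0.179909-0.068481i ; Y_{5,1}(Ω₂) = +0.323897+0.015884i ; Δ = +0.059360-0.019323i
  [+2]  conj(Y_{5,2})(Ω₁) = -0.345326+0.307434i ; Y_{5,2}(Ω₂) = -0.091336-0.008980i ; Δ = +0.034302-0.024979i
  [+3]  conj(Y_{5,3})(Ω₁) = +0.152253-0.292684i ; Y_{5,3}(Ω₂) = -0.404595-0.059908i ; Δ = -0.079135+0.109297i
  [+4]  conj(Y_{5,4})(Ω₁) = -0.015142+0.129986i ; Y_{5,4}(Ω₂) = -0.340758-0.067657i ; Δ = +0.013954-0.043269i
  [+5]  conj(Y_{5,5})(Ω₁) = -0.007123-0.028159i ; Y_{5,5}(Ω₂) = -0.135973-0.033996i ; Δ = +0.000011+0.004071i
Σ over m = +0.119871+0.000000i; ×(4π/11) → +0.136940+0.000000i. Real part: 0.136940

0.136940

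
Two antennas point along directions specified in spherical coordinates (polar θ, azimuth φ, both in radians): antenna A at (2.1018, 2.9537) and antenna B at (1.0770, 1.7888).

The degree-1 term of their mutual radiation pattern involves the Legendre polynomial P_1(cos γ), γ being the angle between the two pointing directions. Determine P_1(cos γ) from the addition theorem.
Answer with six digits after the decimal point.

Summing Y*_{l m}(θ₁,φ₁)·Y_{l m}(θ₂,φ₂) over m ∈ [−1, 1]; prefactor 4π/(2·1+1) = 4.188790:
  term(m=-1) = 0.03579 + 0.08327j   from Y*(Ω₁)=-0.29268 + 0.05565j, Y(Ω₂)=-0.06580 - 0.29702j
  term(m=+0) = -0.05730 + 0.00000j   from Y*(Ω₁)=-0.24743 + 0.00000j, Y(Ω₂)=0.23158 + 0.00000j
  term(m=+1) = 0.03579 - 0.08327j   from Y*(Ω₁)=0.29268 + 0.05565j, Y(Ω₂)=0.06580 - 0.29702j
Σ over m = 0.01427 + 0.00000j; ×(4π/3) → 0.05978 + 0.00000j. Real part: 0.059780

0.059780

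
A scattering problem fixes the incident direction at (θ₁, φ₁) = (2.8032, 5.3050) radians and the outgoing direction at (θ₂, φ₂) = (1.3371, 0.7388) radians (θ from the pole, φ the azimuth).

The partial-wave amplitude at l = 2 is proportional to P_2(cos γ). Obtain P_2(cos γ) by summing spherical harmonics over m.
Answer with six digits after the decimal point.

-0.394276

Summing Y*_{l m}(θ₁,φ₁)·Y_{l m}(θ₂,φ₂) over m ∈ [−2, 2]; prefactor 4π/(2·2+1) = 2.513274:
  m=-2: -0.016010-0.039444i × +0.034020-0.363973i = -0.014901+0.004485i  (running Σ = -0.014901+0.004485i)
  m=-1: -0.135119+0.200669i × +0.128664-0.117199i = +0.006133+0.041655i  (running Σ = -0.008768+0.046140i)
  m=0: +0.526510-0.000000i × -0.264651+0.000000i = -0.139341+0.000000i  (running Σ = -0.148109+0.046140i)
  m=1: +0.135119+0.200669i × -0.128664-0.117199i = +0.006133-0.041655i  (running Σ = -0.141976+0.004485i)
  m=2: -0.016010+0.039444i × +0.034020+0.363973i = -0.014901-0.004485i  (running Σ = -0.156877+0.000000i)
Total Σ_m = -0.156877+0.000000i. Multiply by 2.513274: -0.394276+0.000000i. P_2(cos γ) = -0.394276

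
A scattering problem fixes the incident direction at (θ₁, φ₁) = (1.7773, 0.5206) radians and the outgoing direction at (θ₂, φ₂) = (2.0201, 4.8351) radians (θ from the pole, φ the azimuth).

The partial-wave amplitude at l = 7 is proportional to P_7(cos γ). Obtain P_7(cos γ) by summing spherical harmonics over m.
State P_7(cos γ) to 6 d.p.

0.278073

Expand P_7 via completeness: Σ_{m} conj(Y_{7,m}) at Ω₁ times Y_{7,m} at Ω₂ —
  m=-7: (-0.377039, -0.207255) × (-0.182150, -0.157140) = (0.036109, 0.097000)  (running Σ = (0.036109, 0.097000))
  m=-6: (0.337191, -0.006068) × (0.321609, -0.291464) = (0.106675, -0.100230)  (running Σ = (0.142785, -0.003231))
  m=-5: (0.128292, -0.076657) × (0.181953, 0.258373) = (0.043149, 0.019199)  (running Σ = (0.185934, 0.015969))
  m=-4: (-0.165860, 0.295406) × (0.101325, -0.054156) = (-0.000808, 0.038914)  (running Σ = (0.185126, 0.054883))
  m=-3: (0.000446, 0.049585) × (0.126912, 0.329030) = (-0.016258, 0.006440)  (running Σ = (0.168868, 0.061323))
  m=-2: (-0.165004, -0.281878) × (-0.035422, 0.008872) = (0.008346, 0.008521)  (running Σ = (0.177213, 0.069844))
  m=-1: (-0.009083, -0.005208) × (0.040364, 0.327281) = (0.001338, -0.003183)  (running Σ = (0.178551, 0.066661))
  m=0: (0.321322, -0.000000) × (-0.078355, 0.000000) = (-0.025177, 0.000000)  (running Σ = (0.153374, 0.066661))
  m=1: (0.009083, -0.005208) × (-0.040364, 0.327281) = (0.001338, 0.003183)  (running Σ = (0.154711, 0.069844))
  m=2: (-0.165004, 0.281878) × (-0.035422, -0.008872) = (0.008346, -0.008521)  (running Σ = (0.163057, 0.061323))
  m=3: (-0.000446, 0.049585) × (-0.126912, 0.329030) = (-0.016258, -0.006440)  (running Σ = (0.146799, 0.054883))
  m=4: (-0.165860, -0.295406) × (0.101325, 0.054156) = (-0.000808, -0.038914)  (running Σ = (0.145991, 0.015969))
  m=5: (-0.128292, -0.076657) × (-0.181953, 0.258373) = (0.043149, -0.019199)  (running Σ = (0.189140, -0.003231))
  m=6: (0.337191, 0.006068) × (0.321609, 0.291464) = (0.106675, 0.100230)  (running Σ = (0.295815, 0.097000))
  m=7: (0.377039, -0.207255) × (0.182150, -0.157140) = (0.036109, -0.097000)  (running Σ = (0.331925, -0.000000))
Accumulated sum (0.331925, -0.000000); after 4π/(2l+1) scaling, (0.278073, -0.000000) ⇒ P_7 = 0.278073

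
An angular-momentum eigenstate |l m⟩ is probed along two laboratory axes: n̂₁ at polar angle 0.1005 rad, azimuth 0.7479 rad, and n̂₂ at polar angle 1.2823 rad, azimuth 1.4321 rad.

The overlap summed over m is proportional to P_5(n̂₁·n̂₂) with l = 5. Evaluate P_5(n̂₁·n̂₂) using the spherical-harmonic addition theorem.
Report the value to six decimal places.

Expand P_5 via completeness: Σ_{m} conj(Y_{5,m}) at Ω₁ times Y_{5,m} at Ω₂ —
  [-5]  conj(Y_{5,-5})(Ω₁) = -0.000004-0.000003i ; Y_{5,-5}(Ω₂) = +0.240239-0.289024i ; Δ = -0.000002+0.000000i
  [-4]  conj(Y_{5,-4})(Ω₁) = -0.000146+0.000022i ; Y_{5,-4}(Ω₂) = +0.299811+0.185796i ; Δ = -0.000048-0.000021i
  [-3]  conj(Y_{5,-3})(Ω₁) = -0.001722+0.002161i ; Y_{5,-3}(Ω₂) = +0.033446-0.075688i ; Δ = +0.000106+0.000203i
  [-2]  conj(Y_{5,-2})(Ω₁) = +0.002505+0.033341i ; Y_{5,-2}(Ω₂) = +0.322709+0.091886i ; Δ = -0.002255+0.010990i
  [-1]  conj(Y_{5,-1})(Ω₁) = +0.181875+0.168722i ; Y_{5,-1}(Ω₂) = +0.000185-0.001322i ; Δ = +0.000257-0.000209i
  [+0]  conj(Y_{5,0})(Ω₁) = +0.866031-0.000000i ; Y_{5,0}(Ω₂) = +0.324303+0.000000i ; Δ = +0.280856+0.000000i
  [+1]  conj(Y_{5,1})(Ω₁) = -0.181875+0.168722i ; Y_{5,1}(Ω₂) = -0.000185-0.001322i ; Δ = +0.000257+0.000209i
  [+2]  conj(Y_{5,2})(Ω₁) = +0.002505-0.033341i ; Y_{5,2}(Ω₂) = +0.322709-0.091886i ; Δ = -0.002255-0.010990i
  [+3]  conj(Y_{5,3})(Ω₁) = +0.001722+0.002161i ; Y_{5,3}(Ω₂) = -0.033446-0.075688i ; Δ = +0.000106-0.000203i
  [+4]  conj(Y_{5,4})(Ω₁) = -0.000146-0.000022i ; Y_{5,4}(Ω₂) = +0.299811-0.185796i ; Δ = -0.000048+0.000021i
  [+5]  conj(Y_{5,5})(Ω₁) = +0.000004-0.000003i ; Y_{5,5}(Ω₂) = -0.240239-0.289024i ; Δ = -0.000002-0.000000i
Σ over m = +0.276972-0.000000i; ×(4π/11) → +0.316412-0.000000i. Real part: 0.316412

0.316412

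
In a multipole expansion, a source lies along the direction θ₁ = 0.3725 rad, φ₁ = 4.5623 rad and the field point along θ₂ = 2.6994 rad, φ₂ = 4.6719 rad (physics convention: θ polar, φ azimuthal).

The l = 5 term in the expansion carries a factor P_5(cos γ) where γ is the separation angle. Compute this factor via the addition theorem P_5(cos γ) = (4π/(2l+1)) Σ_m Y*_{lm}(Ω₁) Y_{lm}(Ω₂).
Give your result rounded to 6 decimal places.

0.343914

Term-by-term m-sum for l=5 (normalisation 4π/11 = 1.142397):
  term(m=-5) = +0.000017-0.000010i   from Y*(Ω₁)=-0.002021-0.002168i, Y(Ω₂)=-0.001339+0.006524i
  term(m=-4) = -0.000966+0.000453i   from Y*(Ω₁)=+0.019790-0.013550i, Y(Ω₂)=-0.043900-0.007173i
  term(m=-3) = +0.018502-0.006313i   from Y*(Ω₁)=+0.049411+0.102218i, Y(Ω₂)=+0.020864-0.170921i
  term(m=-2) = -0.133084+0.029648i   from Y*(Ω₁)=-0.320107+0.099083i, Y(Ω₂)=+0.405562+0.032914i
  term(m=-1) = +0.264674-0.029125i   from Y*(Ω₁)=-0.081216-0.537048i, Y(Ω₂)=-0.019844+0.489830i
  term(m=+0) = +0.002761+0.000000i   from Y*(Ω₁)=+0.183849-0.000000i, Y(Ω₂)=+0.015016+0.000000i
  term(m=+1) = +0.264674+0.029125i   from Y*(Ω₁)=+0.081216-0.537048i, Y(Ω₂)=+0.019844+0.489830i
  term(m=+2) = -0.133084-0.029648i   from Y*(Ω₁)=-0.320107-0.099083i, Y(Ω₂)=+0.405562-0.032914i
  term(m=+3) = +0.018502+0.006313i   from Y*(Ω₁)=-0.049411+0.102218i, Y(Ω₂)=-0.020864-0.170921i
  term(m=+4) = -0.000966-0.000453i   from Y*(Ω₁)=+0.019790+0.013550i, Y(Ω₂)=-0.043900+0.007173i
  term(m=+5) = +0.000017+0.000010i   from Y*(Ω₁)=+0.002021-0.002168i, Y(Ω₂)=+0.001339+0.006524i
Σ over m = +0.301046+0.000000i; ×(4π/11) → +0.343914+0.000000i. Real part: 0.343914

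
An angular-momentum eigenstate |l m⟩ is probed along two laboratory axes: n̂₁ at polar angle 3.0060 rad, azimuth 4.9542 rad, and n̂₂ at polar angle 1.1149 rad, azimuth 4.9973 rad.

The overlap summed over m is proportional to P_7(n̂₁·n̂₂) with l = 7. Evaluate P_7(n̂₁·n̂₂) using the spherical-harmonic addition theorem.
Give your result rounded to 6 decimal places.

0.199845

Summing Y*_{l m}(θ₁,φ₁)·Y_{l m}(θ₂,φ₂) over m ∈ [−7, 7]; prefactor 4π/(2·7+1) = 0.837758:
  term(m=-7) = +0.000000-0.000000i   from Y*(Ω₁)=-0.000000-0.000000i, Y(Ω₂)=-0.214439+0.096685i
  term(m=-6) = -0.000005+0.000001i   from Y*(Ω₁)=+0.000001+0.000011i, Y(Ω₂)=+0.059655+0.427432i
  term(m=-5) = +0.000062-0.000014i   from Y*(Ω₁)=+0.000182-0.000069i, Y(Ω₂)=+0.321946+0.047420i
  term(m=-4) = +0.000235-0.000041i   from Y*(Ω₁)=-0.001345-0.001951i, Y(Ω₂)=-0.042134+0.091593i
  term(m=-3) = -0.007293+0.000948i   from Y*(Ω₁)=-0.013784+0.015545i, Y(Ω₂)=+0.267038+0.232357i
  term(m=-2) = +0.006668-0.000576i   from Y*(Ω₁)=+0.112432+0.059052i, Y(Ω₂)=+0.044376-0.028432i
  term(m=-1) = +0.158783-0.006848i   from Y*(Ω₁)=+0.116546-0.472540i, Y(Ω₂)=+0.091783+0.313383i
  term(m=+0) = -0.078354-0.000000i   from Y*(Ω₁)=-0.828721-0.000000i, Y(Ω₂)=+0.094548+0.000000i
  term(m=+1) = +0.158783+0.006848i   from Y*(Ω₁)=-0.116546-0.472540i, Y(Ω₂)=-0.091783+0.313383i
  term(m=+2) = +0.006668+0.000576i   from Y*(Ω₁)=+0.112432-0.059052i, Y(Ω₂)=+0.044376+0.028432i
  term(m=+3) = -0.007293-0.000948i   from Y*(Ω₁)=+0.013784+0.015545i, Y(Ω₂)=-0.267038+0.232357i
  term(m=+4) = +0.000235+0.000041i   from Y*(Ω₁)=-0.001345+0.001951i, Y(Ω₂)=-0.042134-0.091593i
  term(m=+5) = +0.000062+0.000014i   from Y*(Ω₁)=-0.000182-0.000069i, Y(Ω₂)=-0.321946+0.047420i
  term(m=+6) = -0.000005-0.000001i   from Y*(Ω₁)=+0.000001-0.000011i, Y(Ω₂)=+0.059655-0.427432i
  term(m=+7) = +0.000000+0.000000i   from Y*(Ω₁)=+0.000000-0.000000i, Y(Ω₂)=+0.214439+0.096685i
Total Σ_m = +0.238548-0.000000i. Multiply by 0.837758: +0.199845-0.000000i. P_7(cos γ) = 0.199845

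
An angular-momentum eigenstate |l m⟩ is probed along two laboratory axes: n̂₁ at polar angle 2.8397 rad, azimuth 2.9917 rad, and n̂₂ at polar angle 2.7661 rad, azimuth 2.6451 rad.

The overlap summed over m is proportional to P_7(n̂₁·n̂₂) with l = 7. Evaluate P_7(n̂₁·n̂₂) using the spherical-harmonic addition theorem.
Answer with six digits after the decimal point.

0.758203

Term-by-term m-sum for l=7 (normalisation 4π/15 = 0.837758):
  m=-7: -0.00005 + 0.00009j × 0.00042 + 0.00015j = -0.00000 + 0.00000j  (running Σ = -0.00000 + 0.00000j)
  m=-6: -0.00077 + 0.00097j × 0.00418 - 0.00069j = -0.00000 + 0.00000j  (running Σ = -0.00000 + 0.00000j)
  m=-5: -0.00677 + 0.00630j × 0.01973 - 0.01528j = -0.00004 + 0.00023j  (running Σ = -0.00004 + 0.00023j)
  m=-4: -0.04001 + 0.02735j × 0.04110 - 0.09324j = 0.00091 + 0.00485j  (running Σ = 0.00087 + 0.00509j)
  m=-3: -0.16150 + 0.07795j × -0.02349 - 0.28824j = 0.02626 + 0.04472j  (running Σ = 0.02713 + 0.04981j)
  m=-2: -0.42341 + 0.13088j × -0.28780 - 0.44138j = 0.17962 + 0.14922j  (running Σ = 0.20675 + 0.19903j)
  m=-1: -0.59533 + 0.08991j × -0.39507 - 0.21403j = 0.25444 + 0.09190j  (running Σ = 0.46119 + 0.29093j)
  m=0: -0.08154 + 0.00000j × 0.21279 + 0.00000j = -0.01735 + 0.00000j  (running Σ = 0.44384 + 0.29093j)
  m=1: 0.59533 + 0.08991j × 0.39507 - 0.21403j = 0.25444 - 0.09190j  (running Σ = 0.69829 + 0.19903j)
  m=2: -0.42341 - 0.13088j × -0.28780 + 0.44138j = 0.17962 - 0.14922j  (running Σ = 0.87791 + 0.04981j)
  m=3: 0.16150 + 0.07795j × 0.02349 - 0.28824j = 0.02626 - 0.04472j  (running Σ = 0.90417 + 0.00509j)
  m=4: -0.04001 - 0.02735j × 0.04110 + 0.09324j = 0.00091 - 0.00485j  (running Σ = 0.90508 + 0.00023j)
  m=5: 0.00677 + 0.00630j × -0.01973 - 0.01528j = -0.00004 - 0.00023j  (running Σ = 0.90504 + 0.00000j)
  m=6: -0.00077 - 0.00097j × 0.00418 + 0.00069j = -0.00000 - 0.00000j  (running Σ = 0.90504 + 0.00000j)
  m=7: 0.00005 + 0.00009j × -0.00042 + 0.00015j = -0.00000 - 0.00000j  (running Σ = 0.90504 - 0.00000j)
Σ over m = 0.90504 - 0.00000j; ×(4π/15) → 0.75820 - 0.00000j. Real part: 0.758203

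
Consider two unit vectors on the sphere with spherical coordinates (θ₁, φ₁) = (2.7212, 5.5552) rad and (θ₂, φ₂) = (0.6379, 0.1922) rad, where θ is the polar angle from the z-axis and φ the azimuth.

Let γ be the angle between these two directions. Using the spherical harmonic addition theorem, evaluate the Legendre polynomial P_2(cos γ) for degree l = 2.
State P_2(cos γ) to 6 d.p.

Expand P_2 via completeness: Σ_{m} conj(Y_{2,m}) at Ω₁ times Y_{2,m} at Ω₂ —
  term(m=-2) = -0.00235 - 0.00850j   from Y*(Ω₁)=0.00737 - 0.06391j, Y(Ω₂)=0.12699 - 0.05137j
  term(m=-1) = -0.06443 + 0.08465j   from Y*(Ω₁)=-0.21488 + 0.19152j, Y(Ω₂)=0.36278 - 0.07060j
  term(m=+0) = 0.13970 + 0.00000j   from Y*(Ω₁)=0.47319 + 0.00000j, Y(Ω₂)=0.29524 + 0.00000j
  term(m=+1) = -0.06443 - 0.08465j   from Y*(Ω₁)=0.21488 + 0.19152j, Y(Ω₂)=-0.36278 - 0.07060j
  term(m=+2) = -0.00235 + 0.00850j   from Y*(Ω₁)=0.00737 + 0.06391j, Y(Ω₂)=0.12699 + 0.05137j
Total Σ_m = 0.00614 + 0.00000j. Multiply by 2.513274: 0.01544 + 0.00000j. P_2(cos γ) = 0.015441

0.015441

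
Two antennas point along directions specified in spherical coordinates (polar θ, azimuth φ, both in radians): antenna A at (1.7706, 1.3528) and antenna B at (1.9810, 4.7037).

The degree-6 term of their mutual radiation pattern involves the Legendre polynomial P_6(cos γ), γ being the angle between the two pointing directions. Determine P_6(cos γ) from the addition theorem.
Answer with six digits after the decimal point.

Expand P_6 via completeness: Σ_{m} conj(Y_{6,m}) at Ω₁ times Y_{6,m} at Ω₂ —
  term(m=-6) = 0.03811 - 0.11698j   from Y*(Ω₁)=-0.11125 + 0.41351j, Y(Ω₂)=-0.28692 - 0.01497j
  term(m=-5) = -0.06508 + 0.11255j   from Y*(Ω₁)=-0.26633 - 0.13893j, Y(Ω₂)=0.01880 - 0.43241j
  term(m=-4) = -0.02362 + 0.02620j   from Y*(Ω₁)=-0.12002 + 0.14283j, Y(Ω₂)=0.18898 + 0.00657j
  term(m=-3) = -0.06334 + 0.04598j   from Y*(Ω₁)=-0.19006 - 0.24796j, Y(Ω₂)=0.00653 - 0.25045j
  term(m=-2) = -0.02754 + 0.01225j   from Y*(Ω₁)=-0.09703 + 0.04520j, Y(Ω₂)=0.28153 + 0.00489j
  term(m=-1) = -0.04860 + 0.01032j   from Y*(Ω₁)=-0.06707 - 0.30276j, Y(Ω₂)=0.00139 - 0.16023j
  term(m=+0) = -0.02521 + 0.00000j   from Y*(Ω₁)=-0.08508 + 0.00000j, Y(Ω₂)=0.29629 + 0.00000j
  term(m=+1) = -0.04860 - 0.01032j   from Y*(Ω₁)=0.06707 - 0.30276j, Y(Ω₂)=-0.00139 - 0.16023j
  term(m=+2) = -0.02754 - 0.01225j   from Y*(Ω₁)=-0.09703 - 0.04520j, Y(Ω₂)=0.28153 - 0.00489j
  term(m=+3) = -0.06334 - 0.04598j   from Y*(Ω₁)=0.19006 - 0.24796j, Y(Ω₂)=-0.00653 - 0.25045j
  term(m=+4) = -0.02362 - 0.02620j   from Y*(Ω₁)=-0.12002 - 0.14283j, Y(Ω₂)=0.18898 - 0.00657j
  term(m=+5) = -0.06508 - 0.11255j   from Y*(Ω₁)=0.26633 - 0.13893j, Y(Ω₂)=-0.01880 - 0.43241j
  term(m=+6) = 0.03811 + 0.11698j   from Y*(Ω₁)=-0.11125 - 0.41351j, Y(Ω₂)=-0.28692 + 0.01497j
Accumulated sum -0.40536 + 0.00000j; after 4π/(2l+1) scaling, -0.39184 + 0.00000j ⇒ P_6 = -0.391836

-0.391836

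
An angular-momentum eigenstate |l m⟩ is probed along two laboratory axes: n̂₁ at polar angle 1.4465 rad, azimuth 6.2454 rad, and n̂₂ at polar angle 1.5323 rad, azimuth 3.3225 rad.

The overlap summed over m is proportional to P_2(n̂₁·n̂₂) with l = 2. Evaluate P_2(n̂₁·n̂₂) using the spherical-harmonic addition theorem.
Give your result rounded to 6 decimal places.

0.891521

Summing Y*_{l m}(θ₁,φ₁)·Y_{l m}(θ₂,φ₂) over m ∈ [−2, 2]; prefactor 4π/(2·2+1) = 2.513274:
  m=-2: Y*=0.37925 - 0.02871j  Y=0.36073 - 0.13653j  product 0.13289 - 0.06214j
  m=-1: Y*=0.09497 - 0.00359j  Y=-0.02923 + 0.00535j  product -0.00276 + 0.00061j
  m=+0: Y*=-0.30085 + 0.00000j  Y=-0.31399 + 0.00000j  product 0.09446 + 0.00000j
  m=+1: Y*=-0.09497 - 0.00359j  Y=0.02923 + 0.00535j  product -0.00276 - 0.00061j
  m=+2: Y*=0.37925 + 0.02871j  Y=0.36073 + 0.13653j  product 0.13289 + 0.06214j
Total Σ_m = 0.35472 + 0.00000j. Multiply by 2.513274: 0.89152 + 0.00000j. P_2(cos γ) = 0.891521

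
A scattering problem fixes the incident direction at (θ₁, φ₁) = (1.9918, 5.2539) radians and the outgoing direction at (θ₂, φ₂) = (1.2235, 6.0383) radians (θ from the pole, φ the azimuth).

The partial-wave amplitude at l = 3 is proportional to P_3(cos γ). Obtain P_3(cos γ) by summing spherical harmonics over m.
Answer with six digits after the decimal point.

Expand P_3 via completeness: Σ_{m} conj(Y_{3,m}) at Ω₁ times Y_{3,m} at Ω₂ —
  [-3]  conj(Y_{3,-3})(Ω₁) = -0.31674 - 0.01704j ; Y_{3,-3}(Ω₂) = 0.25740 + 0.23252j ; Δ = -0.07757 - 0.07803j
  [-2]  conj(Y_{3,-2})(Ω₁) = 0.16305 + 0.30733j ; Y_{3,-2}(Ω₂) = 0.27139 + 0.14468j ; Δ = -0.00021 + 0.10700j
  [-1]  conj(Y_{3,-1})(Ω₁) = -0.02507 + 0.04168j ; Y_{3,-1}(Ω₂) = -0.12406 - 0.03100j ; Δ = 0.00440 - 0.00439j
  [+0]  conj(Y_{3,0})(Ω₁) = 0.33017 + 0.00000j ; Y_{3,0}(Ω₂) = -0.30747 + 0.00000j ; Δ = -0.10152 + 0.00000j
  [+1]  conj(Y_{3,1})(Ω₁) = 0.02507 + 0.04168j ; Y_{3,1}(Ω₂) = 0.12406 - 0.03100j ; Δ = 0.00440 + 0.00439j
  [+2]  conj(Y_{3,2})(Ω₁) = 0.16305 - 0.30733j ; Y_{3,2}(Ω₂) = 0.27139 - 0.14468j ; Δ = -0.00021 - 0.10700j
  [+3]  conj(Y_{3,3})(Ω₁) = 0.31674 - 0.01704j ; Y_{3,3}(Ω₂) = -0.25740 + 0.23252j ; Δ = -0.07757 + 0.07803j
Σ over m = -0.24827 + 0.00000j; ×(4π/7) → -0.44569 + 0.00000j. Real part: -0.445693

-0.445693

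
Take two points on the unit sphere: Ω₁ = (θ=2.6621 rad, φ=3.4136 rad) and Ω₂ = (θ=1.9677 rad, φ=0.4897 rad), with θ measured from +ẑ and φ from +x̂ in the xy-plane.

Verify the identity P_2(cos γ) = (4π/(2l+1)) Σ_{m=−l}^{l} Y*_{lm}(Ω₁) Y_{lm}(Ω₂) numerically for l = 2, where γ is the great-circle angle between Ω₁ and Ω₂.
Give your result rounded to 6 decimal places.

-0.492126

Term-by-term m-sum for l=2 (normalisation 4π/5 = 2.513274):
  [-2]  conj(Y_{2,-2})(Ω₁) = (0.070341, 0.042549) ; Y_{2,-2}(Ω₂) = (0.183175, -0.272752) ; Δ = (0.024490, -0.011392)
  [-1]  conj(Y_{2,-1})(Ω₁) = (0.304582, 0.084954) ; Y_{2,-1}(Ω₂) = (-0.243055, 0.129549) ; Δ = (-0.085036, 0.018810)
  [+0]  conj(Y_{2,0})(Ω₁) = (0.429414, -0.000000) ; Y_{2,0}(Ω₂) = (-0.174003, 0.000000) ; Δ = (-0.074719, 0.000000)
  [+1]  conj(Y_{2,1})(Ω₁) = (-0.304582, 0.084954) ; Y_{2,1}(Ω₂) = (0.243055, 0.129549) ; Δ = (-0.085036, -0.018810)
  [+2]  conj(Y_{2,2})(Ω₁) = (0.070341, -0.042549) ; Y_{2,2}(Ω₂) = (0.183175, 0.272752) ; Δ = (0.024490, 0.011392)
Σ over m = (-0.195811, 0.000000); ×(4π/5) → (-0.492126, 0.000000). Real part: -0.492126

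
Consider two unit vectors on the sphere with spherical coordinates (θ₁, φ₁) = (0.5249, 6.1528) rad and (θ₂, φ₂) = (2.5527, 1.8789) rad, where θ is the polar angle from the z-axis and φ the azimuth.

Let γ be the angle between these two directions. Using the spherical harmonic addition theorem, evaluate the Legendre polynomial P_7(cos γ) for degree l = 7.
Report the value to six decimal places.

Term-by-term m-sum for l=7 (normalisation 4π/15 = 0.837758):
  term(m=-7) = 0.00000 - 0.00003j   from Y*(Ω₁)=0.00243 - 0.00314j, Y(Ω₂)=0.00680 - 0.00451j
  term(m=-6) = -0.00102 - 0.00057j   from Y*(Ω₁)=0.01819 - 0.01808j, Y(Ω₂)=-0.01253 - 0.04393j
  term(m=-5) = -0.01276 + 0.00914j   from Y*(Ω₁)=0.08052 - 0.06146j, Y(Ω₂)=-0.15491 - 0.00469j
  term(m=-4) = 0.01709 + 0.09227j   from Y*(Ω₁)=0.23389 - 0.13439j, Y(Ω₂)=-0.11548 + 0.32815j
  term(m=-3) = 0.22198 + 0.05794j   from Y*(Ω₁)=0.43466 - 0.17926j, Y(Ω₂)=0.38948 + 0.29393j
  term(m=-2) = 0.08181 - 0.09836j   from Y*(Ω₁)=0.42116 - 0.11238j, Y(Ω₂)=0.23953 - 0.16963j
  term(m=-1) = -0.00418 - 0.00890j   from Y*(Ω₁)=-0.04233 + 0.00555j, Y(Ω₂)=0.06985 + 0.21949j
  term(m=+0) = -0.17031 + 0.00000j   from Y*(Ω₁)=-0.44774 + 0.00000j, Y(Ω₂)=0.38038 + 0.00000j
  term(m=+1) = -0.00418 + 0.00890j   from Y*(Ω₁)=0.04233 + 0.00555j, Y(Ω₂)=-0.06985 + 0.21949j
  term(m=+2) = 0.08181 + 0.09836j   from Y*(Ω₁)=0.42116 + 0.11238j, Y(Ω₂)=0.23953 + 0.16963j
  term(m=+3) = 0.22198 - 0.05794j   from Y*(Ω₁)=-0.43466 - 0.17926j, Y(Ω₂)=-0.38948 + 0.29393j
  term(m=+4) = 0.01709 - 0.09227j   from Y*(Ω₁)=0.23389 + 0.13439j, Y(Ω₂)=-0.11548 - 0.32815j
  term(m=+5) = -0.01276 - 0.00914j   from Y*(Ω₁)=-0.08052 - 0.06146j, Y(Ω₂)=0.15491 - 0.00469j
  term(m=+6) = -0.00102 + 0.00057j   from Y*(Ω₁)=0.01819 + 0.01808j, Y(Ω₂)=-0.01253 + 0.04393j
  term(m=+7) = 0.00000 + 0.00003j   from Y*(Ω₁)=-0.00243 - 0.00314j, Y(Ω₂)=-0.00680 - 0.00451j
Accumulated sum 0.43555 - 0.00000j; after 4π/(2l+1) scaling, 0.36488 - 0.00000j ⇒ P_7 = 0.364884

0.364884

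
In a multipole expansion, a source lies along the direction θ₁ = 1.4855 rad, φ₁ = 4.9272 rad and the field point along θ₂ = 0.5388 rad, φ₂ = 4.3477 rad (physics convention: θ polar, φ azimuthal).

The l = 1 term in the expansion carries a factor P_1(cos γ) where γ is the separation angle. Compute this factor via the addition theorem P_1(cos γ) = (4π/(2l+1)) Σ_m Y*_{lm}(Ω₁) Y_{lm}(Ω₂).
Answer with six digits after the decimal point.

0.500897

Term-by-term m-sum for l=1 (normalisation 4π/3 = 4.188790):
  m=-1: 0.07338 - 0.33633j × -0.06323 + 0.16562j = 0.05106 + 0.03342j  (running Σ = 0.05106 + 0.03342j)
  m=0: 0.04163 + 0.00000j × 0.41938 + 0.00000j = 0.01746 + 0.00000j  (running Σ = 0.06852 + 0.03342j)
  m=1: -0.07338 - 0.33633j × 0.06323 + 0.16562j = 0.05106 - 0.03342j  (running Σ = 0.11958 + 0.00000j)
Total Σ_m = 0.11958 + 0.00000j. Multiply by 4.188790: 0.50090 + 0.00000j. P_1(cos γ) = 0.500897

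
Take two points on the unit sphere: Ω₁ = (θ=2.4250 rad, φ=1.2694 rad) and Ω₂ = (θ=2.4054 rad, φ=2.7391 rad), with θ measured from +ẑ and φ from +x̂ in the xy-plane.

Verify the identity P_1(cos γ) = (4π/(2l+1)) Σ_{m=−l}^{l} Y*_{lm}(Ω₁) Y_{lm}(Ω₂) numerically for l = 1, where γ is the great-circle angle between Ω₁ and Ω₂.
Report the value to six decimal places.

Term-by-term m-sum for l=1 (normalisation 4π/3 = 4.188790):
  [-1]  conj(Y_{1,-1})(Ω₁) = 0.06736 + 0.21670j ; Y_{1,-1}(Ω₂) = -0.21345 - 0.09087j ; Δ = 0.00531 - 0.05238j
  [+0]  conj(Y_{1,0})(Ω₁) = -0.36843 + 0.00000j ; Y_{1,0}(Ω₂) = -0.36207 + 0.00000j ; Δ = 0.13340 + 0.00000j
  [+1]  conj(Y_{1,1})(Ω₁) = -0.06736 + 0.21670j ; Y_{1,1}(Ω₂) = 0.21345 - 0.09087j ; Δ = 0.00531 + 0.05238j
Total Σ_m = 0.14402 + 0.00000j. Multiply by 4.188790: 0.60328 + 0.00000j. P_1(cos γ) = 0.603284

0.603284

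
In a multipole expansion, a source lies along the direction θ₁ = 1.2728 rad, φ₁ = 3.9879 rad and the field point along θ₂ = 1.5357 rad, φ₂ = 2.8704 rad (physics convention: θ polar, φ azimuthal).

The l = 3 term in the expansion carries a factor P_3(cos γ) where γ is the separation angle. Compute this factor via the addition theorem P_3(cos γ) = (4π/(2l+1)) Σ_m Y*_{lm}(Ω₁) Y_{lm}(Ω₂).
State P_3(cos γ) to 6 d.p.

Term-by-term m-sum for l=3 (normalisation 4π/7 = 1.795196):
  [-3]  conj(Y_{3,-3})(Ω₁) = (0.300246, -0.206589) ; Y_{3,-3}(Ω₂) = (-0.286063, -0.302657) ; Δ = (-0.148415, -0.031774)
  [-2]  conj(Y_{3,-2})(Ω₁) = (-0.033319, 0.272162) ; Y_{3,-2}(Ω₂) = (0.030676, 0.018488) ; Δ = (-0.006054, 0.007733)
  [-1]  conj(Y_{3,-1})(Ω₁) = (0.116498, 0.131630) ; Y_{3,-1}(Ω₂) = (0.309261, 0.085988) ; Δ = (0.024710, 0.050725)
  [+0]  conj(Y_{3,0})(Ω₁) = (-0.281474, -0.000000) ; Y_{3,0}(Ω₂) = (-0.039203, 0.000000) ; Δ = (0.011035, 0.000000)
  [+1]  conj(Y_{3,1})(Ω₁) = (-0.116498, 0.131630) ; Y_{3,1}(Ω₂) = (-0.309261, 0.085988) ; Δ = (0.024710, -0.050725)
  [+2]  conj(Y_{3,2})(Ω₁) = (-0.033319, -0.272162) ; Y_{3,2}(Ω₂) = (0.030676, -0.018488) ; Δ = (-0.006054, -0.007733)
  [+3]  conj(Y_{3,3})(Ω₁) = (-0.300246, -0.206589) ; Y_{3,3}(Ω₂) = (0.286063, -0.302657) ; Δ = (-0.148415, 0.031774)
Σ over m = (-0.248484, 0.000000); ×(4π/7) → (-0.446077, 0.000000). Real part: -0.446077

-0.446077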